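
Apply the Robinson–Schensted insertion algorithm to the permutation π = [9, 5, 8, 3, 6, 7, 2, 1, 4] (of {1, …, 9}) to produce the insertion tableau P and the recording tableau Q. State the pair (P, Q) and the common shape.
P = [1, 4, 7] / [2, 6] / [3, 8] / [5] / [9];  Q = [1, 3, 6] / [2, 5] / [4, 9] / [7] / [8];  common shape = (3, 2, 2, 1, 1)

Row-insert the values π_1, π_2, … into P one at a time, bumping the leftmost entry strictly greater than the inserted value down to the next row. The recording tableau Q records, in position (i, j), the step at which that cell was added to P.
  Insert 9 (step 1): P = [9];  Q = [1]
  Insert 5 (step 2): P = [5] / [9];  Q = [1] / [2]
  Insert 8 (step 3): P = [5, 8] / [9];  Q = [1, 3] / [2]
  Insert 3 (step 4): P = [3, 8] / [5] / [9];  Q = [1, 3] / [2] / [4]
  Insert 6 (step 5): P = [3, 6] / [5, 8] / [9];  Q = [1, 3] / [2, 5] / [4]
  Insert 7 (step 6): P = [3, 6, 7] / [5, 8] / [9];  Q = [1, 3, 6] / [2, 5] / [4]
  Insert 2 (step 7): P = [2, 6, 7] / [3, 8] / [5] / [9];  Q = [1, 3, 6] / [2, 5] / [4] / [7]
  Insert 1 (step 8): P = [1, 6, 7] / [2, 8] / [3] / [5] / [9];  Q = [1, 3, 6] / [2, 5] / [4] / [7] / [8]
  Insert 4 (step 9): P = [1, 4, 7] / [2, 6] / [3, 8] / [5] / [9];  Q = [1, 3, 6] / [2, 5] / [4, 9] / [7] / [8]
Final shape: (3, 2, 2, 1, 1).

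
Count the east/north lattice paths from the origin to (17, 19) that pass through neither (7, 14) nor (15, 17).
Number of paths = 4969088640

Inclusion–exclusion. Total paths: C(36, 17) = 8597496600. Through P₁: C(21, 7)·C(15, 10) = 349188840. Through P₂: C(32, 15)·C(4, 2) = 3394336320. Since P₁ is strictly southwest of P₂, a monotone path through both must visit P₁ then P₂; paths through both = C(21, 7)·C(11, 8)·C(4, 2) = 115117200. Avoid both = 8597496600 − 349188840 − 3394336320 + 115117200 = 4969088640.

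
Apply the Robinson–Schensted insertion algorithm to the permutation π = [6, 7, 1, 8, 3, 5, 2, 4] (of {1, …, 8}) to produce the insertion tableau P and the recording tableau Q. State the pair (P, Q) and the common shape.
P = [1, 2, 4] / [3, 5, 8] / [6, 7];  Q = [1, 2, 4] / [3, 5, 6] / [7, 8];  common shape = (3, 3, 2)

Row-insert the values π_1, π_2, … into P one at a time, bumping the leftmost entry strictly greater than the inserted value down to the next row. The recording tableau Q records, in position (i, j), the step at which that cell was added to P.
  Insert 6 (step 1): P = [6];  Q = [1]
  Insert 7 (step 2): P = [6, 7];  Q = [1, 2]
  Insert 1 (step 3): P = [1, 7] / [6];  Q = [1, 2] / [3]
  Insert 8 (step 4): P = [1, 7, 8] / [6];  Q = [1, 2, 4] / [3]
  Insert 3 (step 5): P = [1, 3, 8] / [6, 7];  Q = [1, 2, 4] / [3, 5]
  Insert 5 (step 6): P = [1, 3, 5] / [6, 7, 8];  Q = [1, 2, 4] / [3, 5, 6]
  Insert 2 (step 7): P = [1, 2, 5] / [3, 7, 8] / [6];  Q = [1, 2, 4] / [3, 5, 6] / [7]
  Insert 4 (step 8): P = [1, 2, 4] / [3, 5, 8] / [6, 7];  Q = [1, 2, 4] / [3, 5, 6] / [7, 8]
Final shape: (3, 3, 2).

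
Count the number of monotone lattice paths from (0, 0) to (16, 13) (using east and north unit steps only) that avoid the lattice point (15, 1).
Number of paths = 67863707

Total paths from (0, 0) to (16, 13): C(29, 16) = 67863915. Paths through (15, 1): (paths (0, 0) → (15, 1)) × (paths (15, 1) → (16, 13)) = C(16, 15) · C(13, 1) = 16 · 13 = 208. Avoidance count = 67863915 − 208 = 67863707.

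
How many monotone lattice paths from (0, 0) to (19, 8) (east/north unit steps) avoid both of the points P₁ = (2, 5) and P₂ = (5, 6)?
Number of paths = 2150775

Inclusion–exclusion. Total paths: C(27, 19) = 2220075. Through P₁: C(7, 2)·C(20, 17) = 23940. Through P₂: C(11, 5)·C(16, 14) = 55440. Since P₁ is strictly southwest of P₂, a monotone path through both must visit P₁ then P₂; paths through both = C(7, 2)·C(4, 3)·C(16, 14) = 10080. Avoid both = 2220075 − 23940 − 55440 + 10080 = 2150775.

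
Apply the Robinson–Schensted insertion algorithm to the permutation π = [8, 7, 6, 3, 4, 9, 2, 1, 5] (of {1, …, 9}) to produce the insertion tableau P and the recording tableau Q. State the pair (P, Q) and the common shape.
P = [1, 4, 5] / [2, 9] / [3] / [6] / [7] / [8];  Q = [1, 5, 6] / [2, 9] / [3] / [4] / [7] / [8];  common shape = (3, 2, 1, 1, 1, 1)

Row-insert the values π_1, π_2, … into P one at a time, bumping the leftmost entry strictly greater than the inserted value down to the next row. The recording tableau Q records, in position (i, j), the step at which that cell was added to P.
  Insert 8 (step 1): P = [8];  Q = [1]
  Insert 7 (step 2): P = [7] / [8];  Q = [1] / [2]
  Insert 6 (step 3): P = [6] / [7] / [8];  Q = [1] / [2] / [3]
  Insert 3 (step 4): P = [3] / [6] / [7] / [8];  Q = [1] / [2] / [3] / [4]
  Insert 4 (step 5): P = [3, 4] / [6] / [7] / [8];  Q = [1, 5] / [2] / [3] / [4]
  Insert 9 (step 6): P = [3, 4, 9] / [6] / [7] / [8];  Q = [1, 5, 6] / [2] / [3] / [4]
  Insert 2 (step 7): P = [2, 4, 9] / [3] / [6] / [7] / [8];  Q = [1, 5, 6] / [2] / [3] / [4] / [7]
  Insert 1 (step 8): P = [1, 4, 9] / [2] / [3] / [6] / [7] / [8];  Q = [1, 5, 6] / [2] / [3] / [4] / [7] / [8]
  Insert 5 (step 9): P = [1, 4, 5] / [2, 9] / [3] / [6] / [7] / [8];  Q = [1, 5, 6] / [2, 9] / [3] / [4] / [7] / [8]
Final shape: (3, 2, 1, 1, 1, 1).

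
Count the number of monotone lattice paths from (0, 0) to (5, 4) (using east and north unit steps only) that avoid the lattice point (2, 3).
Number of paths = 86

Total paths from (0, 0) to (5, 4): C(9, 5) = 126. Paths through (2, 3): (paths (0, 0) → (2, 3)) × (paths (2, 3) → (5, 4)) = C(5, 2) · C(4, 3) = 10 · 4 = 40. Avoidance count = 126 − 40 = 86.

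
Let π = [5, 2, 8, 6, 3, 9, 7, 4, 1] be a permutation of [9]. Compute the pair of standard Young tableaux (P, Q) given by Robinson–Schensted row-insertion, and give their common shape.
P = [1, 3, 4] / [2, 6, 7] / [5, 9] / [8];  Q = [1, 3, 6] / [2, 4, 7] / [5, 8] / [9];  common shape = (3, 3, 2, 1)

Row-insert the values π_1, π_2, … into P one at a time, bumping the leftmost entry strictly greater than the inserted value down to the next row. The recording tableau Q records, in position (i, j), the step at which that cell was added to P.
  Insert 5 (step 1): P = [5];  Q = [1]
  Insert 2 (step 2): P = [2] / [5];  Q = [1] / [2]
  Insert 8 (step 3): P = [2, 8] / [5];  Q = [1, 3] / [2]
  Insert 6 (step 4): P = [2, 6] / [5, 8];  Q = [1, 3] / [2, 4]
  Insert 3 (step 5): P = [2, 3] / [5, 6] / [8];  Q = [1, 3] / [2, 4] / [5]
  Insert 9 (step 6): P = [2, 3, 9] / [5, 6] / [8];  Q = [1, 3, 6] / [2, 4] / [5]
  Insert 7 (step 7): P = [2, 3, 7] / [5, 6, 9] / [8];  Q = [1, 3, 6] / [2, 4, 7] / [5]
  Insert 4 (step 8): P = [2, 3, 4] / [5, 6, 7] / [8, 9];  Q = [1, 3, 6] / [2, 4, 7] / [5, 8]
  Insert 1 (step 9): P = [1, 3, 4] / [2, 6, 7] / [5, 9] / [8];  Q = [1, 3, 6] / [2, 4, 7] / [5, 8] / [9]
Final shape: (3, 3, 2, 1).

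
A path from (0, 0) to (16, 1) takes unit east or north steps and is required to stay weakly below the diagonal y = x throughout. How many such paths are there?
Number of paths = 16

By the reflection principle (André's argument), the number of monotone paths to (16, 1) with n ≤ m that never go above y = x is C(17, 16) − C(17, 17) = 17 − 1 = 16.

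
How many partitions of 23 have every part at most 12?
p(23, parts ≤ 12) = 1116

Use the recurrence p(n, m) = p(n, m−1) + p(n−m, m): either the largest part is < m (count p(n, m−1)) or the largest part is exactly m (remove one copy of m, count p(n−m, m)). With p(0, ·) = 1 this gives p(23, parts ≤ 12) = 1116. (By conjugating Young diagrams, this also counts partitions of 23 into at most 12 parts.)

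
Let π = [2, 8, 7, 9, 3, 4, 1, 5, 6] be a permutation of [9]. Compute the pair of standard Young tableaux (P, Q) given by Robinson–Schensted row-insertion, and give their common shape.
P = [1, 3, 4, 5, 6] / [2, 9] / [7] / [8];  Q = [1, 2, 4, 8, 9] / [3, 6] / [5] / [7];  common shape = (5, 2, 1, 1)

Row-insert the values π_1, π_2, … into P one at a time, bumping the leftmost entry strictly greater than the inserted value down to the next row. The recording tableau Q records, in position (i, j), the step at which that cell was added to P.
  Insert 2 (step 1): P = [2];  Q = [1]
  Insert 8 (step 2): P = [2, 8];  Q = [1, 2]
  Insert 7 (step 3): P = [2, 7] / [8];  Q = [1, 2] / [3]
  Insert 9 (step 4): P = [2, 7, 9] / [8];  Q = [1, 2, 4] / [3]
  Insert 3 (step 5): P = [2, 3, 9] / [7] / [8];  Q = [1, 2, 4] / [3] / [5]
  Insert 4 (step 6): P = [2, 3, 4] / [7, 9] / [8];  Q = [1, 2, 4] / [3, 6] / [5]
  Insert 1 (step 7): P = [1, 3, 4] / [2, 9] / [7] / [8];  Q = [1, 2, 4] / [3, 6] / [5] / [7]
  Insert 5 (step 8): P = [1, 3, 4, 5] / [2, 9] / [7] / [8];  Q = [1, 2, 4, 8] / [3, 6] / [5] / [7]
  Insert 6 (step 9): P = [1, 3, 4, 5, 6] / [2, 9] / [7] / [8];  Q = [1, 2, 4, 8, 9] / [3, 6] / [5] / [7]
Final shape: (5, 2, 1, 1).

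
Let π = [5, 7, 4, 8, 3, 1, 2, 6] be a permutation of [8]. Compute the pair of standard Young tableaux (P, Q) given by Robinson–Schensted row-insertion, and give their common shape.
P = [1, 2, 6] / [3, 7, 8] / [4] / [5];  Q = [1, 2, 4] / [3, 7, 8] / [5] / [6];  common shape = (3, 3, 1, 1)

Row-insert the values π_1, π_2, … into P one at a time, bumping the leftmost entry strictly greater than the inserted value down to the next row. The recording tableau Q records, in position (i, j), the step at which that cell was added to P.
  Insert 5 (step 1): P = [5];  Q = [1]
  Insert 7 (step 2): P = [5, 7];  Q = [1, 2]
  Insert 4 (step 3): P = [4, 7] / [5];  Q = [1, 2] / [3]
  Insert 8 (step 4): P = [4, 7, 8] / [5];  Q = [1, 2, 4] / [3]
  Insert 3 (step 5): P = [3, 7, 8] / [4] / [5];  Q = [1, 2, 4] / [3] / [5]
  Insert 1 (step 6): P = [1, 7, 8] / [3] / [4] / [5];  Q = [1, 2, 4] / [3] / [5] / [6]
  Insert 2 (step 7): P = [1, 2, 8] / [3, 7] / [4] / [5];  Q = [1, 2, 4] / [3, 7] / [5] / [6]
  Insert 6 (step 8): P = [1, 2, 6] / [3, 7, 8] / [4] / [5];  Q = [1, 2, 4] / [3, 7, 8] / [5] / [6]
Final shape: (3, 3, 1, 1).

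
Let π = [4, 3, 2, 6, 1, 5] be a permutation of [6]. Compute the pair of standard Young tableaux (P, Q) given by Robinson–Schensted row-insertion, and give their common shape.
P = [1, 5] / [2, 6] / [3] / [4];  Q = [1, 4] / [2, 6] / [3] / [5];  common shape = (2, 2, 1, 1)

Row-insert the values π_1, π_2, … into P one at a time, bumping the leftmost entry strictly greater than the inserted value down to the next row. The recording tableau Q records, in position (i, j), the step at which that cell was added to P.
  Insert 4 (step 1): P = [4];  Q = [1]
  Insert 3 (step 2): P = [3] / [4];  Q = [1] / [2]
  Insert 2 (step 3): P = [2] / [3] / [4];  Q = [1] / [2] / [3]
  Insert 6 (step 4): P = [2, 6] / [3] / [4];  Q = [1, 4] / [2] / [3]
  Insert 1 (step 5): P = [1, 6] / [2] / [3] / [4];  Q = [1, 4] / [2] / [3] / [5]
  Insert 5 (step 6): P = [1, 5] / [2, 6] / [3] / [4];  Q = [1, 4] / [2, 6] / [3] / [5]
Final shape: (2, 2, 1, 1).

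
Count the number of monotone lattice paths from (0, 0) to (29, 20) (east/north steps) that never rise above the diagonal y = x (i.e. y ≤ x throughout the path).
Number of paths = 9425842448792

By the reflection principle (André's argument), the number of monotone paths to (29, 20) with n ≤ m that never go above y = x is C(49, 29) − C(49, 30) = 28277527346376 − 18851684897584 = 9425842448792.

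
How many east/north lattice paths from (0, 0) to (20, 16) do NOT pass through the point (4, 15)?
Number of paths = 7307806218

Total paths from (0, 0) to (20, 16): C(36, 20) = 7307872110. Paths through (4, 15): (paths (0, 0) → (4, 15)) × (paths (4, 15) → (20, 16)) = C(19, 4) · C(17, 16) = 3876 · 17 = 65892. Avoidance count = 7307872110 − 65892 = 7307806218.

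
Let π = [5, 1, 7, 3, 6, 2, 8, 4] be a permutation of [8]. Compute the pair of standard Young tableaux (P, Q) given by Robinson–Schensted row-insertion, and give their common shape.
P = [1, 2, 4, 8] / [3, 6] / [5, 7];  Q = [1, 3, 5, 7] / [2, 4] / [6, 8];  common shape = (4, 2, 2)

Row-insert the values π_1, π_2, … into P one at a time, bumping the leftmost entry strictly greater than the inserted value down to the next row. The recording tableau Q records, in position (i, j), the step at which that cell was added to P.
  Insert 5 (step 1): P = [5];  Q = [1]
  Insert 1 (step 2): P = [1] / [5];  Q = [1] / [2]
  Insert 7 (step 3): P = [1, 7] / [5];  Q = [1, 3] / [2]
  Insert 3 (step 4): P = [1, 3] / [5, 7];  Q = [1, 3] / [2, 4]
  Insert 6 (step 5): P = [1, 3, 6] / [5, 7];  Q = [1, 3, 5] / [2, 4]
  Insert 2 (step 6): P = [1, 2, 6] / [3, 7] / [5];  Q = [1, 3, 5] / [2, 4] / [6]
  Insert 8 (step 7): P = [1, 2, 6, 8] / [3, 7] / [5];  Q = [1, 3, 5, 7] / [2, 4] / [6]
  Insert 4 (step 8): P = [1, 2, 4, 8] / [3, 6] / [5, 7];  Q = [1, 3, 5, 7] / [2, 4] / [6, 8]
Final shape: (4, 2, 2).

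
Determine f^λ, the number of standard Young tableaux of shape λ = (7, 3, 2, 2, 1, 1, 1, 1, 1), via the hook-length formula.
# SYT of shape (7, 3, 2, 2, 1, 1, 1, 1, 1) = 11639628

Hook-length formula: f^λ = n! / Π hook(c), product over all cells c of the Young diagram. For λ = (7, 3, 2, 2, 1, 1, 1, 1, 1), n = 19 boxes. Hook lengths by row (left-to-right, top-to-bottom): [15, 9, 6, 4, 3, 2, 1]; [10, 4, 1]; [8, 2]; [7, 1]; [5]; [4]; [3]; [2]; [1]. Product of hooks = 10450944000. So f^λ = 19! / 10450944000 = 121645100408832000 / 10450944000 = 11639628.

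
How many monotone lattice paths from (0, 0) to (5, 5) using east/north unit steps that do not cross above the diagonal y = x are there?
C_5 = 42

These NE paths below the diagonal are counted by the Catalan number C_n = (1/(n + 1)) · C(2n, n). For n = 5: C_5 = (1/6) · C(10, 5) = 252/6 = 42.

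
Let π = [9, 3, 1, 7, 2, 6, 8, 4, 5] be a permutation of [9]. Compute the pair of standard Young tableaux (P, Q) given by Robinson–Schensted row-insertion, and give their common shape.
P = [1, 2, 4, 5] / [3, 6, 8] / [7] / [9];  Q = [1, 4, 6, 7] / [2, 5, 9] / [3] / [8];  common shape = (4, 3, 1, 1)

Row-insert the values π_1, π_2, … into P one at a time, bumping the leftmost entry strictly greater than the inserted value down to the next row. The recording tableau Q records, in position (i, j), the step at which that cell was added to P.
  Insert 9 (step 1): P = [9];  Q = [1]
  Insert 3 (step 2): P = [3] / [9];  Q = [1] / [2]
  Insert 1 (step 3): P = [1] / [3] / [9];  Q = [1] / [2] / [3]
  Insert 7 (step 4): P = [1, 7] / [3] / [9];  Q = [1, 4] / [2] / [3]
  Insert 2 (step 5): P = [1, 2] / [3, 7] / [9];  Q = [1, 4] / [2, 5] / [3]
  Insert 6 (step 6): P = [1, 2, 6] / [3, 7] / [9];  Q = [1, 4, 6] / [2, 5] / [3]
  Insert 8 (step 7): P = [1, 2, 6, 8] / [3, 7] / [9];  Q = [1, 4, 6, 7] / [2, 5] / [3]
  Insert 4 (step 8): P = [1, 2, 4, 8] / [3, 6] / [7] / [9];  Q = [1, 4, 6, 7] / [2, 5] / [3] / [8]
  Insert 5 (step 9): P = [1, 2, 4, 5] / [3, 6, 8] / [7] / [9];  Q = [1, 4, 6, 7] / [2, 5, 9] / [3] / [8]
Final shape: (4, 3, 1, 1).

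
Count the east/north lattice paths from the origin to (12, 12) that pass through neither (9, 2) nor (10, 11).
Number of paths = 1631928

Inclusion–exclusion. Total paths: C(24, 12) = 2704156. Through P₁: C(11, 9)·C(13, 3) = 15730. Through P₂: C(21, 10)·C(3, 2) = 1058148. Since P₁ is strictly southwest of P₂, a monotone path through both must visit P₁ then P₂; paths through both = C(11, 9)·C(10, 1)·C(3, 2) = 1650. Avoid both = 2704156 − 15730 − 1058148 + 1650 = 1631928.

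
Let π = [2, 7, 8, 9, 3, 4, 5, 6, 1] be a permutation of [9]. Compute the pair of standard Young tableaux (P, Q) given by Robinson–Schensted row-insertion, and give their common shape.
P = [1, 3, 4, 5, 6] / [2, 8, 9] / [7];  Q = [1, 2, 3, 4, 8] / [5, 6, 7] / [9];  common shape = (5, 3, 1)

Row-insert the values π_1, π_2, … into P one at a time, bumping the leftmost entry strictly greater than the inserted value down to the next row. The recording tableau Q records, in position (i, j), the step at which that cell was added to P.
  Insert 2 (step 1): P = [2];  Q = [1]
  Insert 7 (step 2): P = [2, 7];  Q = [1, 2]
  Insert 8 (step 3): P = [2, 7, 8];  Q = [1, 2, 3]
  Insert 9 (step 4): P = [2, 7, 8, 9];  Q = [1, 2, 3, 4]
  Insert 3 (step 5): P = [2, 3, 8, 9] / [7];  Q = [1, 2, 3, 4] / [5]
  Insert 4 (step 6): P = [2, 3, 4, 9] / [7, 8];  Q = [1, 2, 3, 4] / [5, 6]
  Insert 5 (step 7): P = [2, 3, 4, 5] / [7, 8, 9];  Q = [1, 2, 3, 4] / [5, 6, 7]
  Insert 6 (step 8): P = [2, 3, 4, 5, 6] / [7, 8, 9];  Q = [1, 2, 3, 4, 8] / [5, 6, 7]
  Insert 1 (step 9): P = [1, 3, 4, 5, 6] / [2, 8, 9] / [7];  Q = [1, 2, 3, 4, 8] / [5, 6, 7] / [9]
Final shape: (5, 3, 1).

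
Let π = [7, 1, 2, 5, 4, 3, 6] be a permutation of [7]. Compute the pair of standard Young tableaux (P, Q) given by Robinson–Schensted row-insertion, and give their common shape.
P = [1, 2, 3, 6] / [4] / [5] / [7];  Q = [1, 3, 4, 7] / [2] / [5] / [6];  common shape = (4, 1, 1, 1)

Row-insert the values π_1, π_2, … into P one at a time, bumping the leftmost entry strictly greater than the inserted value down to the next row. The recording tableau Q records, in position (i, j), the step at which that cell was added to P.
  Insert 7 (step 1): P = [7];  Q = [1]
  Insert 1 (step 2): P = [1] / [7];  Q = [1] / [2]
  Insert 2 (step 3): P = [1, 2] / [7];  Q = [1, 3] / [2]
  Insert 5 (step 4): P = [1, 2, 5] / [7];  Q = [1, 3, 4] / [2]
  Insert 4 (step 5): P = [1, 2, 4] / [5] / [7];  Q = [1, 3, 4] / [2] / [5]
  Insert 3 (step 6): P = [1, 2, 3] / [4] / [5] / [7];  Q = [1, 3, 4] / [2] / [5] / [6]
  Insert 6 (step 7): P = [1, 2, 3, 6] / [4] / [5] / [7];  Q = [1, 3, 4, 7] / [2] / [5] / [6]
Final shape: (4, 1, 1, 1).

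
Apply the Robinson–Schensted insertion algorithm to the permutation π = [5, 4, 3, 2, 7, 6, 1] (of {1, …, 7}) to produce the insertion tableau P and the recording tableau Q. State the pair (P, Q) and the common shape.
P = [1, 6] / [2, 7] / [3] / [4] / [5];  Q = [1, 5] / [2, 6] / [3] / [4] / [7];  common shape = (2, 2, 1, 1, 1)

Row-insert the values π_1, π_2, … into P one at a time, bumping the leftmost entry strictly greater than the inserted value down to the next row. The recording tableau Q records, in position (i, j), the step at which that cell was added to P.
  Insert 5 (step 1): P = [5];  Q = [1]
  Insert 4 (step 2): P = [4] / [5];  Q = [1] / [2]
  Insert 3 (step 3): P = [3] / [4] / [5];  Q = [1] / [2] / [3]
  Insert 2 (step 4): P = [2] / [3] / [4] / [5];  Q = [1] / [2] / [3] / [4]
  Insert 7 (step 5): P = [2, 7] / [3] / [4] / [5];  Q = [1, 5] / [2] / [3] / [4]
  Insert 6 (step 6): P = [2, 6] / [3, 7] / [4] / [5];  Q = [1, 5] / [2, 6] / [3] / [4]
  Insert 1 (step 7): P = [1, 6] / [2, 7] / [3] / [4] / [5];  Q = [1, 5] / [2, 6] / [3] / [4] / [7]
Final shape: (2, 2, 1, 1, 1).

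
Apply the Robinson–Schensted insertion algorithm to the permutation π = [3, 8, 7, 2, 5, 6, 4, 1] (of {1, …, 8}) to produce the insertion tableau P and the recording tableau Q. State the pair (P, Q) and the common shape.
P = [1, 4, 6] / [2, 5] / [3] / [7] / [8];  Q = [1, 2, 6] / [3, 5] / [4] / [7] / [8];  common shape = (3, 2, 1, 1, 1)

Row-insert the values π_1, π_2, … into P one at a time, bumping the leftmost entry strictly greater than the inserted value down to the next row. The recording tableau Q records, in position (i, j), the step at which that cell was added to P.
  Insert 3 (step 1): P = [3];  Q = [1]
  Insert 8 (step 2): P = [3, 8];  Q = [1, 2]
  Insert 7 (step 3): P = [3, 7] / [8];  Q = [1, 2] / [3]
  Insert 2 (step 4): P = [2, 7] / [3] / [8];  Q = [1, 2] / [3] / [4]
  Insert 5 (step 5): P = [2, 5] / [3, 7] / [8];  Q = [1, 2] / [3, 5] / [4]
  Insert 6 (step 6): P = [2, 5, 6] / [3, 7] / [8];  Q = [1, 2, 6] / [3, 5] / [4]
  Insert 4 (step 7): P = [2, 4, 6] / [3, 5] / [7] / [8];  Q = [1, 2, 6] / [3, 5] / [4] / [7]
  Insert 1 (step 8): P = [1, 4, 6] / [2, 5] / [3] / [7] / [8];  Q = [1, 2, 6] / [3, 5] / [4] / [7] / [8]
Final shape: (3, 2, 1, 1, 1).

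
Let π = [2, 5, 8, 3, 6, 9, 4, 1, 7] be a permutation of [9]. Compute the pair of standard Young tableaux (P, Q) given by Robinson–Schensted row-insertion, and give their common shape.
P = [1, 3, 4, 7] / [2, 6, 9] / [5] / [8];  Q = [1, 2, 3, 6] / [4, 5, 9] / [7] / [8];  common shape = (4, 3, 1, 1)

Row-insert the values π_1, π_2, … into P one at a time, bumping the leftmost entry strictly greater than the inserted value down to the next row. The recording tableau Q records, in position (i, j), the step at which that cell was added to P.
  Insert 2 (step 1): P = [2];  Q = [1]
  Insert 5 (step 2): P = [2, 5];  Q = [1, 2]
  Insert 8 (step 3): P = [2, 5, 8];  Q = [1, 2, 3]
  Insert 3 (step 4): P = [2, 3, 8] / [5];  Q = [1, 2, 3] / [4]
  Insert 6 (step 5): P = [2, 3, 6] / [5, 8];  Q = [1, 2, 3] / [4, 5]
  Insert 9 (step 6): P = [2, 3, 6, 9] / [5, 8];  Q = [1, 2, 3, 6] / [4, 5]
  Insert 4 (step 7): P = [2, 3, 4, 9] / [5, 6] / [8];  Q = [1, 2, 3, 6] / [4, 5] / [7]
  Insert 1 (step 8): P = [1, 3, 4, 9] / [2, 6] / [5] / [8];  Q = [1, 2, 3, 6] / [4, 5] / [7] / [8]
  Insert 7 (step 9): P = [1, 3, 4, 7] / [2, 6, 9] / [5] / [8];  Q = [1, 2, 3, 6] / [4, 5, 9] / [7] / [8]
Final shape: (4, 3, 1, 1).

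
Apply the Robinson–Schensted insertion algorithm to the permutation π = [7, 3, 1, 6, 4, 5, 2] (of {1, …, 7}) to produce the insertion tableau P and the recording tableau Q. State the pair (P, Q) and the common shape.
P = [1, 2, 5] / [3, 4] / [6] / [7];  Q = [1, 4, 6] / [2, 5] / [3] / [7];  common shape = (3, 2, 1, 1)

Row-insert the values π_1, π_2, … into P one at a time, bumping the leftmost entry strictly greater than the inserted value down to the next row. The recording tableau Q records, in position (i, j), the step at which that cell was added to P.
  Insert 7 (step 1): P = [7];  Q = [1]
  Insert 3 (step 2): P = [3] / [7];  Q = [1] / [2]
  Insert 1 (step 3): P = [1] / [3] / [7];  Q = [1] / [2] / [3]
  Insert 6 (step 4): P = [1, 6] / [3] / [7];  Q = [1, 4] / [2] / [3]
  Insert 4 (step 5): P = [1, 4] / [3, 6] / [7];  Q = [1, 4] / [2, 5] / [3]
  Insert 5 (step 6): P = [1, 4, 5] / [3, 6] / [7];  Q = [1, 4, 6] / [2, 5] / [3]
  Insert 2 (step 7): P = [1, 2, 5] / [3, 4] / [6] / [7];  Q = [1, 4, 6] / [2, 5] / [3] / [7]
Final shape: (3, 2, 1, 1).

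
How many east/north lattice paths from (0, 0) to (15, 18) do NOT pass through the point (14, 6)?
Number of paths = 1036654440

Total paths from (0, 0) to (15, 18): C(33, 15) = 1037158320. Paths through (14, 6): (paths (0, 0) → (14, 6)) × (paths (14, 6) → (15, 18)) = C(20, 14) · C(13, 1) = 38760 · 13 = 503880. Avoidance count = 1037158320 − 503880 = 1036654440.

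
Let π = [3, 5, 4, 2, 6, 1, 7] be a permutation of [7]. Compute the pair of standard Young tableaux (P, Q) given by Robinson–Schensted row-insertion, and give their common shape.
P = [1, 4, 6, 7] / [2] / [3] / [5];  Q = [1, 2, 5, 7] / [3] / [4] / [6];  common shape = (4, 1, 1, 1)

Row-insert the values π_1, π_2, … into P one at a time, bumping the leftmost entry strictly greater than the inserted value down to the next row. The recording tableau Q records, in position (i, j), the step at which that cell was added to P.
  Insert 3 (step 1): P = [3];  Q = [1]
  Insert 5 (step 2): P = [3, 5];  Q = [1, 2]
  Insert 4 (step 3): P = [3, 4] / [5];  Q = [1, 2] / [3]
  Insert 2 (step 4): P = [2, 4] / [3] / [5];  Q = [1, 2] / [3] / [4]
  Insert 6 (step 5): P = [2, 4, 6] / [3] / [5];  Q = [1, 2, 5] / [3] / [4]
  Insert 1 (step 6): P = [1, 4, 6] / [2] / [3] / [5];  Q = [1, 2, 5] / [3] / [4] / [6]
  Insert 7 (step 7): P = [1, 4, 6, 7] / [2] / [3] / [5];  Q = [1, 2, 5, 7] / [3] / [4] / [6]
Final shape: (4, 1, 1, 1).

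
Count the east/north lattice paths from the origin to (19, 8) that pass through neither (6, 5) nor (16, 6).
Number of paths = 1266045

Inclusion–exclusion. Total paths: C(27, 19) = 2220075. Through P₁: C(11, 6)·C(16, 13) = 258720. Through P₂: C(22, 16)·C(5, 3) = 746130. Since P₁ is strictly southwest of P₂, a monotone path through both must visit P₁ then P₂; paths through both = C(11, 6)·C(11, 10)·C(5, 3) = 50820. Avoid both = 2220075 − 258720 − 746130 + 50820 = 1266045.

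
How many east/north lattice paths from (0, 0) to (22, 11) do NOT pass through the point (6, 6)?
Number of paths = 174734244

Total paths from (0, 0) to (22, 11): C(33, 22) = 193536720. Paths through (6, 6): (paths (0, 0) → (6, 6)) × (paths (6, 6) → (22, 11)) = C(12, 6) · C(21, 16) = 924 · 20349 = 18802476. Avoidance count = 193536720 − 18802476 = 174734244.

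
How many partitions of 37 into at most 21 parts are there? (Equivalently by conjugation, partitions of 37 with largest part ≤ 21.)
p(37, parts ≤ 21) = 20953

Use the recurrence p(n, m) = p(n, m−1) + p(n−m, m): either the largest part is < m (count p(n, m−1)) or the largest part is exactly m (remove one copy of m, count p(n−m, m)). With p(0, ·) = 1 this gives p(37, parts ≤ 21) = 20953. (By conjugating Young diagrams, this also counts partitions of 37 into at most 21 parts.)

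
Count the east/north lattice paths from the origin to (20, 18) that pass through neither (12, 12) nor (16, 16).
Number of paths = 19280578092

Inclusion–exclusion. Total paths: C(38, 20) = 33578000610. Through P₁: C(24, 12)·C(14, 8) = 8120580468. Through P₂: C(32, 16)·C(6, 4) = 9016205850. Since P₁ is strictly southwest of P₂, a monotone path through both must visit P₁ then P₂; paths through both = C(24, 12)·C(8, 4)·C(6, 4) = 2839363800. Avoid both = 33578000610 − 8120580468 − 9016205850 + 2839363800 = 19280578092.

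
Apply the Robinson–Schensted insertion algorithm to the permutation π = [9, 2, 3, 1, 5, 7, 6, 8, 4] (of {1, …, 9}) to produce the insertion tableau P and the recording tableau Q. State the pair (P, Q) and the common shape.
P = [1, 3, 4, 6, 8] / [2, 5] / [7] / [9];  Q = [1, 3, 5, 6, 8] / [2, 7] / [4] / [9];  common shape = (5, 2, 1, 1)

Row-insert the values π_1, π_2, … into P one at a time, bumping the leftmost entry strictly greater than the inserted value down to the next row. The recording tableau Q records, in position (i, j), the step at which that cell was added to P.
  Insert 9 (step 1): P = [9];  Q = [1]
  Insert 2 (step 2): P = [2] / [9];  Q = [1] / [2]
  Insert 3 (step 3): P = [2, 3] / [9];  Q = [1, 3] / [2]
  Insert 1 (step 4): P = [1, 3] / [2] / [9];  Q = [1, 3] / [2] / [4]
  Insert 5 (step 5): P = [1, 3, 5] / [2] / [9];  Q = [1, 3, 5] / [2] / [4]
  Insert 7 (step 6): P = [1, 3, 5, 7] / [2] / [9];  Q = [1, 3, 5, 6] / [2] / [4]
  Insert 6 (step 7): P = [1, 3, 5, 6] / [2, 7] / [9];  Q = [1, 3, 5, 6] / [2, 7] / [4]
  Insert 8 (step 8): P = [1, 3, 5, 6, 8] / [2, 7] / [9];  Q = [1, 3, 5, 6, 8] / [2, 7] / [4]
  Insert 4 (step 9): P = [1, 3, 4, 6, 8] / [2, 5] / [7] / [9];  Q = [1, 3, 5, 6, 8] / [2, 7] / [4] / [9]
Final shape: (5, 2, 1, 1).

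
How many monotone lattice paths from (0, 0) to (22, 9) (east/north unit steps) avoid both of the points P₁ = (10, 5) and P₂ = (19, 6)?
Number of paths = 11753215

Inclusion–exclusion. Total paths: C(31, 22) = 20160075. Through P₁: C(15, 10)·C(16, 12) = 5465460. Through P₂: C(25, 19)·C(6, 3) = 3542000. Since P₁ is strictly southwest of P₂, a monotone path through both must visit P₁ then P₂; paths through both = C(15, 10)·C(10, 9)·C(6, 3) = 600600. Avoid both = 20160075 − 5465460 − 3542000 + 600600 = 11753215.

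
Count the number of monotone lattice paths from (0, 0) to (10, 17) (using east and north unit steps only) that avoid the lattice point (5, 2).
Number of paths = 8110701

Total paths from (0, 0) to (10, 17): C(27, 10) = 8436285. Paths through (5, 2): (paths (0, 0) → (5, 2)) × (paths (5, 2) → (10, 17)) = C(7, 5) · C(20, 5) = 21 · 15504 = 325584. Avoidance count = 8436285 − 325584 = 8110701.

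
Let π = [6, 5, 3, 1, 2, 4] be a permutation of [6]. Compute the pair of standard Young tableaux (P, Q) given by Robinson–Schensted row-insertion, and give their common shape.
P = [1, 2, 4] / [3] / [5] / [6];  Q = [1, 5, 6] / [2] / [3] / [4];  common shape = (3, 1, 1, 1)

Row-insert the values π_1, π_2, … into P one at a time, bumping the leftmost entry strictly greater than the inserted value down to the next row. The recording tableau Q records, in position (i, j), the step at which that cell was added to P.
  Insert 6 (step 1): P = [6];  Q = [1]
  Insert 5 (step 2): P = [5] / [6];  Q = [1] / [2]
  Insert 3 (step 3): P = [3] / [5] / [6];  Q = [1] / [2] / [3]
  Insert 1 (step 4): P = [1] / [3] / [5] / [6];  Q = [1] / [2] / [3] / [4]
  Insert 2 (step 5): P = [1, 2] / [3] / [5] / [6];  Q = [1, 5] / [2] / [3] / [4]
  Insert 4 (step 6): P = [1, 2, 4] / [3] / [5] / [6];  Q = [1, 5, 6] / [2] / [3] / [4]
Final shape: (3, 1, 1, 1).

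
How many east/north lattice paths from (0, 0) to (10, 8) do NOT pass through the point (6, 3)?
Number of paths = 33174

Total paths from (0, 0) to (10, 8): C(18, 10) = 43758. Paths through (6, 3): (paths (0, 0) → (6, 3)) × (paths (6, 3) → (10, 8)) = C(9, 6) · C(9, 4) = 84 · 126 = 10584. Avoidance count = 43758 − 10584 = 33174.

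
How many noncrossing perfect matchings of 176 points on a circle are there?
C_88 = 64633260585762914370496637486146181462681535261000

These noncrossing handshakes are counted by the Catalan number C_n = (1/(n + 1)) · C(2n, n). For n = 88: C_88 = (1/89) · C(176, 88) = 5752360192132899378974200736267010150178656638229000/89 = 64633260585762914370496637486146181462681535261000.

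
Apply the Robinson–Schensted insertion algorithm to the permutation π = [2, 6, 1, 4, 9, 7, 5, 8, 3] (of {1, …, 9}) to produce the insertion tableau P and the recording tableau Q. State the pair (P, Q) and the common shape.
P = [1, 3, 5, 8] / [2, 4, 7] / [6] / [9];  Q = [1, 2, 5, 8] / [3, 4, 6] / [7] / [9];  common shape = (4, 3, 1, 1)

Row-insert the values π_1, π_2, … into P one at a time, bumping the leftmost entry strictly greater than the inserted value down to the next row. The recording tableau Q records, in position (i, j), the step at which that cell was added to P.
  Insert 2 (step 1): P = [2];  Q = [1]
  Insert 6 (step 2): P = [2, 6];  Q = [1, 2]
  Insert 1 (step 3): P = [1, 6] / [2];  Q = [1, 2] / [3]
  Insert 4 (step 4): P = [1, 4] / [2, 6];  Q = [1, 2] / [3, 4]
  Insert 9 (step 5): P = [1, 4, 9] / [2, 6];  Q = [1, 2, 5] / [3, 4]
  Insert 7 (step 6): P = [1, 4, 7] / [2, 6, 9];  Q = [1, 2, 5] / [3, 4, 6]
  Insert 5 (step 7): P = [1, 4, 5] / [2, 6, 7] / [9];  Q = [1, 2, 5] / [3, 4, 6] / [7]
  Insert 8 (step 8): P = [1, 4, 5, 8] / [2, 6, 7] / [9];  Q = [1, 2, 5, 8] / [3, 4, 6] / [7]
  Insert 3 (step 9): P = [1, 3, 5, 8] / [2, 4, 7] / [6] / [9];  Q = [1, 2, 5, 8] / [3, 4, 6] / [7] / [9]
Final shape: (4, 3, 1, 1).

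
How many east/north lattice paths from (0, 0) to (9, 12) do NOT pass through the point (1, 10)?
Number of paths = 293435

Total paths from (0, 0) to (9, 12): C(21, 9) = 293930. Paths through (1, 10): (paths (0, 0) → (1, 10)) × (paths (1, 10) → (9, 12)) = C(11, 1) · C(10, 8) = 11 · 45 = 495. Avoidance count = 293930 − 495 = 293435.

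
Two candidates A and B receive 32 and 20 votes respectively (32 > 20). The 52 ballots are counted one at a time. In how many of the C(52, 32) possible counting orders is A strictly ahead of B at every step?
Strict-lead orderings = 29075683360185

Total orderings of the 52 votes with 32 for A: C(52, 32) = 125994627894135. By the Bertrand ballot formula (Cycle Lemma / reflection principle), the number of orderings in which A is strictly ahead of B throughout is (p − q)/(p + q) · C(p + q, p) = (32 − 20)/(32 + 20) · 125994627894135 = 29075683360185.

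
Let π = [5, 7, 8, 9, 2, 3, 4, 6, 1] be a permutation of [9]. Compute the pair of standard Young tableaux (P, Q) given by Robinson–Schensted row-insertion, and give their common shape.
P = [1, 3, 4, 6] / [2, 7, 8, 9] / [5];  Q = [1, 2, 3, 4] / [5, 6, 7, 8] / [9];  common shape = (4, 4, 1)

Row-insert the values π_1, π_2, … into P one at a time, bumping the leftmost entry strictly greater than the inserted value down to the next row. The recording tableau Q records, in position (i, j), the step at which that cell was added to P.
  Insert 5 (step 1): P = [5];  Q = [1]
  Insert 7 (step 2): P = [5, 7];  Q = [1, 2]
  Insert 8 (step 3): P = [5, 7, 8];  Q = [1, 2, 3]
  Insert 9 (step 4): P = [5, 7, 8, 9];  Q = [1, 2, 3, 4]
  Insert 2 (step 5): P = [2, 7, 8, 9] / [5];  Q = [1, 2, 3, 4] / [5]
  Insert 3 (step 6): P = [2, 3, 8, 9] / [5, 7];  Q = [1, 2, 3, 4] / [5, 6]
  Insert 4 (step 7): P = [2, 3, 4, 9] / [5, 7, 8];  Q = [1, 2, 3, 4] / [5, 6, 7]
  Insert 6 (step 8): P = [2, 3, 4, 6] / [5, 7, 8, 9];  Q = [1, 2, 3, 4] / [5, 6, 7, 8]
  Insert 1 (step 9): P = [1, 3, 4, 6] / [2, 7, 8, 9] / [5];  Q = [1, 2, 3, 4] / [5, 6, 7, 8] / [9]
Final shape: (4, 4, 1).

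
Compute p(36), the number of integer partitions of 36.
p(36) = 17977

Compute p(n) via the recurrence p(n, m) = p(n, m−1) + p(n−m, m), where p(n, m) counts partitions of n with all parts ≤ m and p(n) = p(n, n). The base cases are p(0, m) = 1 and p(n, 0) = 0 for n > 0. Filling the table yields p(36) = 17977. (Euler's pentagonal recurrence is an alternative.)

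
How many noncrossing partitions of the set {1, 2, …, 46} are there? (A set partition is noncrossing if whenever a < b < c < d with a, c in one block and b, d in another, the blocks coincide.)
C_46 = 8740328711533173390046320

These noncrossing partitions are counted by the Catalan number C_n = (1/(n + 1)) · C(2n, n). For n = 46: C_46 = (1/47) · C(92, 46) = 410795449442059149332177040/47 = 8740328711533173390046320.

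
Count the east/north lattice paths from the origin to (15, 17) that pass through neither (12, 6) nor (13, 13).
Number of paths = 405184104

Inclusion–exclusion. Total paths: C(32, 15) = 565722720. Through P₁: C(18, 12)·C(14, 3) = 6757296. Through P₂: C(26, 13)·C(6, 2) = 156009000. Since P₁ is strictly southwest of P₂, a monotone path through both must visit P₁ then P₂; paths through both = C(18, 12)·C(8, 1)·C(6, 2) = 2227680. Avoid both = 565722720 − 6757296 − 156009000 + 2227680 = 405184104.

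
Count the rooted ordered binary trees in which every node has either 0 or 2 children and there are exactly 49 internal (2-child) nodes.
C_49 = 509552245179617138054608572

These full binary trees are counted by the Catalan number C_n = (1/(n + 1)) · C(2n, n). For n = 49: C_49 = (1/50) · C(98, 49) = 25477612258980856902730428600/50 = 509552245179617138054608572.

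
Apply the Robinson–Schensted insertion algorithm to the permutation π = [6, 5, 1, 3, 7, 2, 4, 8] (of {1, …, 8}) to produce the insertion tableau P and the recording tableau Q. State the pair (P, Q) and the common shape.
P = [1, 2, 4, 8] / [3, 7] / [5] / [6];  Q = [1, 4, 5, 8] / [2, 7] / [3] / [6];  common shape = (4, 2, 1, 1)

Row-insert the values π_1, π_2, … into P one at a time, bumping the leftmost entry strictly greater than the inserted value down to the next row. The recording tableau Q records, in position (i, j), the step at which that cell was added to P.
  Insert 6 (step 1): P = [6];  Q = [1]
  Insert 5 (step 2): P = [5] / [6];  Q = [1] / [2]
  Insert 1 (step 3): P = [1] / [5] / [6];  Q = [1] / [2] / [3]
  Insert 3 (step 4): P = [1, 3] / [5] / [6];  Q = [1, 4] / [2] / [3]
  Insert 7 (step 5): P = [1, 3, 7] / [5] / [6];  Q = [1, 4, 5] / [2] / [3]
  Insert 2 (step 6): P = [1, 2, 7] / [3] / [5] / [6];  Q = [1, 4, 5] / [2] / [3] / [6]
  Insert 4 (step 7): P = [1, 2, 4] / [3, 7] / [5] / [6];  Q = [1, 4, 5] / [2, 7] / [3] / [6]
  Insert 8 (step 8): P = [1, 2, 4, 8] / [3, 7] / [5] / [6];  Q = [1, 4, 5, 8] / [2, 7] / [3] / [6]
Final shape: (4, 2, 1, 1).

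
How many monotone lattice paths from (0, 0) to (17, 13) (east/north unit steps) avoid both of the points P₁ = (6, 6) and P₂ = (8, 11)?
Number of paths = 87264684

Inclusion–exclusion. Total paths: C(30, 17) = 119759850. Through P₁: C(12, 6)·C(18, 11) = 29405376. Through P₂: C(19, 8)·C(11, 9) = 4157010. Since P₁ is strictly southwest of P₂, a monotone path through both must visit P₁ then P₂; paths through both = C(12, 6)·C(7, 2)·C(11, 9) = 1067220. Avoid both = 119759850 − 29405376 − 4157010 + 1067220 = 87264684.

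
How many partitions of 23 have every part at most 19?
p(23, parts ≤ 19) = 1248

Use the recurrence p(n, m) = p(n, m−1) + p(n−m, m): either the largest part is < m (count p(n, m−1)) or the largest part is exactly m (remove one copy of m, count p(n−m, m)). With p(0, ·) = 1 this gives p(23, parts ≤ 19) = 1248. (By conjugating Young diagrams, this also counts partitions of 23 into at most 19 parts.)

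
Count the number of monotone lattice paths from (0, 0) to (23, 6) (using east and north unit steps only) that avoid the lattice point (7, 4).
Number of paths = 424530

Total paths from (0, 0) to (23, 6): C(29, 23) = 475020. Paths through (7, 4): (paths (0, 0) → (7, 4)) × (paths (7, 4) → (23, 6)) = C(11, 7) · C(18, 16) = 330 · 153 = 50490. Avoidance count = 475020 − 50490 = 424530.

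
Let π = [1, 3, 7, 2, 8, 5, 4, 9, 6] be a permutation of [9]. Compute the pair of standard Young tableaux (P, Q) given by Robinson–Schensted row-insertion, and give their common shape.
P = [1, 2, 4, 6, 9] / [3, 5, 8] / [7];  Q = [1, 2, 3, 5, 8] / [4, 6, 9] / [7];  common shape = (5, 3, 1)

Row-insert the values π_1, π_2, … into P one at a time, bumping the leftmost entry strictly greater than the inserted value down to the next row. The recording tableau Q records, in position (i, j), the step at which that cell was added to P.
  Insert 1 (step 1): P = [1];  Q = [1]
  Insert 3 (step 2): P = [1, 3];  Q = [1, 2]
  Insert 7 (step 3): P = [1, 3, 7];  Q = [1, 2, 3]
  Insert 2 (step 4): P = [1, 2, 7] / [3];  Q = [1, 2, 3] / [4]
  Insert 8 (step 5): P = [1, 2, 7, 8] / [3];  Q = [1, 2, 3, 5] / [4]
  Insert 5 (step 6): P = [1, 2, 5, 8] / [3, 7];  Q = [1, 2, 3, 5] / [4, 6]
  Insert 4 (step 7): P = [1, 2, 4, 8] / [3, 5] / [7];  Q = [1, 2, 3, 5] / [4, 6] / [7]
  Insert 9 (step 8): P = [1, 2, 4, 8, 9] / [3, 5] / [7];  Q = [1, 2, 3, 5, 8] / [4, 6] / [7]
  Insert 6 (step 9): P = [1, 2, 4, 6, 9] / [3, 5, 8] / [7];  Q = [1, 2, 3, 5, 8] / [4, 6, 9] / [7]
Final shape: (5, 3, 1).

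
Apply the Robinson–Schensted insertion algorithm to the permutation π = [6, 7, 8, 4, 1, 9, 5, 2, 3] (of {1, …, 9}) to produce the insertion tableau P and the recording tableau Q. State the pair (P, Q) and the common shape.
P = [1, 2, 3, 9] / [4, 5, 8] / [6, 7];  Q = [1, 2, 3, 6] / [4, 7, 9] / [5, 8];  common shape = (4, 3, 2)

Row-insert the values π_1, π_2, … into P one at a time, bumping the leftmost entry strictly greater than the inserted value down to the next row. The recording tableau Q records, in position (i, j), the step at which that cell was added to P.
  Insert 6 (step 1): P = [6];  Q = [1]
  Insert 7 (step 2): P = [6, 7];  Q = [1, 2]
  Insert 8 (step 3): P = [6, 7, 8];  Q = [1, 2, 3]
  Insert 4 (step 4): P = [4, 7, 8] / [6];  Q = [1, 2, 3] / [4]
  Insert 1 (step 5): P = [1, 7, 8] / [4] / [6];  Q = [1, 2, 3] / [4] / [5]
  Insert 9 (step 6): P = [1, 7, 8, 9] / [4] / [6];  Q = [1, 2, 3, 6] / [4] / [5]
  Insert 5 (step 7): P = [1, 5, 8, 9] / [4, 7] / [6];  Q = [1, 2, 3, 6] / [4, 7] / [5]
  Insert 2 (step 8): P = [1, 2, 8, 9] / [4, 5] / [6, 7];  Q = [1, 2, 3, 6] / [4, 7] / [5, 8]
  Insert 3 (step 9): P = [1, 2, 3, 9] / [4, 5, 8] / [6, 7];  Q = [1, 2, 3, 6] / [4, 7, 9] / [5, 8]
Final shape: (4, 3, 2).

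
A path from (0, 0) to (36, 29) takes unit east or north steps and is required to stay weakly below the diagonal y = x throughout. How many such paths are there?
Number of paths = 542181316264981120

By the reflection principle (André's argument), the number of monotone paths to (36, 29) with n ≤ m that never go above y = x is C(65, 36) − C(65, 37) = 2507588587725537680 − 1965407271460556560 = 542181316264981120.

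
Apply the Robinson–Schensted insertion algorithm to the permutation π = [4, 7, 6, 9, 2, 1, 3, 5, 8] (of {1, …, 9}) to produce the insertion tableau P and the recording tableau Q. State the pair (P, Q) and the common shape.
P = [1, 3, 5, 8] / [2, 6, 9] / [4] / [7];  Q = [1, 2, 4, 9] / [3, 7, 8] / [5] / [6];  common shape = (4, 3, 1, 1)

Row-insert the values π_1, π_2, … into P one at a time, bumping the leftmost entry strictly greater than the inserted value down to the next row. The recording tableau Q records, in position (i, j), the step at which that cell was added to P.
  Insert 4 (step 1): P = [4];  Q = [1]
  Insert 7 (step 2): P = [4, 7];  Q = [1, 2]
  Insert 6 (step 3): P = [4, 6] / [7];  Q = [1, 2] / [3]
  Insert 9 (step 4): P = [4, 6, 9] / [7];  Q = [1, 2, 4] / [3]
  Insert 2 (step 5): P = [2, 6, 9] / [4] / [7];  Q = [1, 2, 4] / [3] / [5]
  Insert 1 (step 6): P = [1, 6, 9] / [2] / [4] / [7];  Q = [1, 2, 4] / [3] / [5] / [6]
  Insert 3 (step 7): P = [1, 3, 9] / [2, 6] / [4] / [7];  Q = [1, 2, 4] / [3, 7] / [5] / [6]
  Insert 5 (step 8): P = [1, 3, 5] / [2, 6, 9] / [4] / [7];  Q = [1, 2, 4] / [3, 7, 8] / [5] / [6]
  Insert 8 (step 9): P = [1, 3, 5, 8] / [2, 6, 9] / [4] / [7];  Q = [1, 2, 4, 9] / [3, 7, 8] / [5] / [6]
Final shape: (4, 3, 1, 1).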